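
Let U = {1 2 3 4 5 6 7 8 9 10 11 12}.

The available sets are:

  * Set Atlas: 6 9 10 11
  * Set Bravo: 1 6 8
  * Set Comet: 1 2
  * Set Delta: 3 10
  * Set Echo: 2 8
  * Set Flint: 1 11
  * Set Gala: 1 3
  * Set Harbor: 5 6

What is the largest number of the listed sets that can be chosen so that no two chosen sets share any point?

4

Delta, Echo, Flint, Harbor are pairwise disjoint (Delta={3,10}; Echo={2,8}; Flint={1,11}; Harbor={5,6}).
Every remaining set overlaps one of these, and no 5 of the listed sets are pairwise disjoint, so 4 is the maximum.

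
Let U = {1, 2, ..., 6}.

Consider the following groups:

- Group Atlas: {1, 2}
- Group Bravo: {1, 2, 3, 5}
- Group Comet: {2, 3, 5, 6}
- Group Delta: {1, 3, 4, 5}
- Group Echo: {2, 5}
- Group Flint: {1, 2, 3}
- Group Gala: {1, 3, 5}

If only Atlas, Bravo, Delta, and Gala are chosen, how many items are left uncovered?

Union of Atlas, Bravo, Delta, Gala = {1, 2, 3, 4, 5}.
Not covered: 6 — 1 item.

1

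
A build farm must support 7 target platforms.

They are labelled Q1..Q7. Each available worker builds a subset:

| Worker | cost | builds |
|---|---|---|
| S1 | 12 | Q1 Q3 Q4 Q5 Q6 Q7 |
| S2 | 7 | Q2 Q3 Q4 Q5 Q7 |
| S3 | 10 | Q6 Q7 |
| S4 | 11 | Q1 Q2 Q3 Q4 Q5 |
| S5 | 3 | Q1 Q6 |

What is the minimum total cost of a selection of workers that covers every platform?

S2, S5 together cover every platform (S2 ∪ S5 = {Q1, Q2, Q3, Q4, Q5, Q6, Q7}); total cost 7 + 3 = 10.
No covering selection has total cost below 10.

10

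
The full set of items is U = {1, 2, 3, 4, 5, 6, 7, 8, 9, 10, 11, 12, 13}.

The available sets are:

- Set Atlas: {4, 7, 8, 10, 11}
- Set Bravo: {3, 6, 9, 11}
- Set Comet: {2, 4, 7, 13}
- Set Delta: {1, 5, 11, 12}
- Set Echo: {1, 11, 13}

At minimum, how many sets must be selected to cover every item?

4

Take {Atlas, Bravo, Comet, Delta}. Their union is {1, 2, 3, 4, 5, 6, 7, 8, 9, 10, 11, 12, 13}, which is all 13 items.
Only Comet contains 2, so Comet is forced; the remaining 9 items need at least 3 more sets (each remaining set adds at most 4) — so at least 4 sets are needed, and 4 is optimal.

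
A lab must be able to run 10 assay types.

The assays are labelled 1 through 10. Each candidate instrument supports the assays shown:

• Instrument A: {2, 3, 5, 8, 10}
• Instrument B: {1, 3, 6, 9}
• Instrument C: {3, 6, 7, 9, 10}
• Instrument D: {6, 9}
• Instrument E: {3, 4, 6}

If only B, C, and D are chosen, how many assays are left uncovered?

Union of B, C, D = {1, 3, 6, 7, 9, 10}.
Not covered: 2, 4, 5, 8 — 4 assays.

4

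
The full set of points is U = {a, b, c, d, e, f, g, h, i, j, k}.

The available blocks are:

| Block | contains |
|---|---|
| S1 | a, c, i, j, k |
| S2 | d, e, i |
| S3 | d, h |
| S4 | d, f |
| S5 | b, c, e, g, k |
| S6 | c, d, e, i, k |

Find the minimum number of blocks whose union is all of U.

4

S1, S3, S4, and S5 cover everything between them: the union {a, b, c, d, e, f, g, h, i, j, k} is all of U.
No 3 of the 6 blocks cover everything (all 20 combinations miss at least one point), so 4 is optimal.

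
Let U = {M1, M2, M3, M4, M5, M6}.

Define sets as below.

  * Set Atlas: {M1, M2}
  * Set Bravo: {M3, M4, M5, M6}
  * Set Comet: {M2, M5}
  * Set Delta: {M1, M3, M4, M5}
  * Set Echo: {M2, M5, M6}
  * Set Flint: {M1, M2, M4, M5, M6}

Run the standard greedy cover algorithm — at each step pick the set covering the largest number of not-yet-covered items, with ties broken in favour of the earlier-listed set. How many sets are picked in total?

Greedy: pick Flint (covers 5 new) → pick Bravo (covers 1 new). Total picks: 2.

2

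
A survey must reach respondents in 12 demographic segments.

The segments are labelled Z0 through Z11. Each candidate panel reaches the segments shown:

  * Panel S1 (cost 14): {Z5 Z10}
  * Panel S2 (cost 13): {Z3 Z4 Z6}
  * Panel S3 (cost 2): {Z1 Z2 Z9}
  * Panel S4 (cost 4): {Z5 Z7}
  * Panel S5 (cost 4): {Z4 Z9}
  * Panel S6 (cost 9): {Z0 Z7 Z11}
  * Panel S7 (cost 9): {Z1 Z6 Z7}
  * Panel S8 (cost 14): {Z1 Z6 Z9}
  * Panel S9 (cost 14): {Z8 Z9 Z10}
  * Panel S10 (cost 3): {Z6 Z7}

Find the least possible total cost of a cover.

42

S2, S3, S4, S6, S9 together cover every segment (S2 ∪ S3 ∪ S4 ∪ S6 ∪ S9 = {Z0, Z1, Z2, Z3, Z4, Z5, Z6, Z7, Z8, Z9, Z10, Z11}); total cost 13 + 2 + 4 + 9 + 14 = 42.
The greedy pick S3, S10, S4, S5, S6, S9, S2 costs 49; no covering selection beats 42.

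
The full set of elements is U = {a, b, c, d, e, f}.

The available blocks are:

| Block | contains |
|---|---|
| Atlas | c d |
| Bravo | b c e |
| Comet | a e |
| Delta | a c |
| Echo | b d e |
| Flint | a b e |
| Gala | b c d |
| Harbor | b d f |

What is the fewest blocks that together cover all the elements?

3

Take {Atlas, Flint, Harbor}. Their union is {a, b, c, d, e, f}, which is all 6 elements.
Only Harbor contains f, so Harbor is forced; the remaining 3 elements need at least 2 more blocks (each remaining block adds at most 2) — so at least 3 blocks are needed, and 3 is optimal.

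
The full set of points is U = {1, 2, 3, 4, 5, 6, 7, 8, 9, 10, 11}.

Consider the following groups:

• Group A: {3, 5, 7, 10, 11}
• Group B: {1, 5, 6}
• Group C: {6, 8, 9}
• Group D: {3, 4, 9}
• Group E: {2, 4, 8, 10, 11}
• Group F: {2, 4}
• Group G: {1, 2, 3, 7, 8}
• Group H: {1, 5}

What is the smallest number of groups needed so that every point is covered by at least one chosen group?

4

A, C, F, and H cover everything between them: the union {1, 2, 3, 4, 5, 6, 7, 8, 9, 10, 11} is all of U.
No 3 of the 8 groups cover everything (all 56 combinations miss at least one point), so 4 is optimal.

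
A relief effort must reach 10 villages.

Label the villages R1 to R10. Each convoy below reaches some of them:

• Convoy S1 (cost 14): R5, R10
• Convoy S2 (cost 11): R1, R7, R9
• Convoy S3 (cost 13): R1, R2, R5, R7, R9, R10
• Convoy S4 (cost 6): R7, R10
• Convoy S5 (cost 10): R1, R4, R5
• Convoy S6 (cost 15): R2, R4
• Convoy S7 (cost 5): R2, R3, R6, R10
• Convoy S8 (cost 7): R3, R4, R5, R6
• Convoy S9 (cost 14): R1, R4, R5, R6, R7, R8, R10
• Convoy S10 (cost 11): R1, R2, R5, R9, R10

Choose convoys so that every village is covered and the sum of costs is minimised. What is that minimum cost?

30

S2, S7, S9 together cover every village (S2 ∪ S7 ∪ S9 = {R1, R2, R3, R4, R5, R6, R7, R8, R9, R10}); total cost 11 + 5 + 14 = 30.
No covering selection has total cost below 30.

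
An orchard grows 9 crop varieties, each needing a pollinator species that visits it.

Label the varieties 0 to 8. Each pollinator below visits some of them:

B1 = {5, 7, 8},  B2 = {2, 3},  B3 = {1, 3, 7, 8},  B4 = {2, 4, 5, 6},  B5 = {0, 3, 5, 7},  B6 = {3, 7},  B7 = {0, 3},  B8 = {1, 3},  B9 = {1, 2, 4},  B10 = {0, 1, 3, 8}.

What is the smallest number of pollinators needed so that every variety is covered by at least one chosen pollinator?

B1 and B4 and B10 together: B1 ∪ B4 ∪ B10 = {0, 1, 2, 3, 4, 5, 6, 7, 8} — every variety is covered.
Each pollinator has at most 4 varieties, and 2·4 = 8 < 9 — so at least 3 pollinators are needed, and 3 is optimal.

3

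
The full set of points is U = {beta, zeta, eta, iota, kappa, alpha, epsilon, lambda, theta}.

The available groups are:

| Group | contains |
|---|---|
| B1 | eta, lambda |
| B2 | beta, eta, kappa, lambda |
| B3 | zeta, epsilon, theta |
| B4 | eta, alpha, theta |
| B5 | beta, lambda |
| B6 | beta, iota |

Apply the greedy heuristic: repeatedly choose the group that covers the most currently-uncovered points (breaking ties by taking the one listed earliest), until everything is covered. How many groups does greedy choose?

Greedy: pick B2 (covers 4 new) → pick B3 (covers 3 new) → pick B4 (covers 1 new) → pick B6 (covers 1 new). Total picks: 4.

4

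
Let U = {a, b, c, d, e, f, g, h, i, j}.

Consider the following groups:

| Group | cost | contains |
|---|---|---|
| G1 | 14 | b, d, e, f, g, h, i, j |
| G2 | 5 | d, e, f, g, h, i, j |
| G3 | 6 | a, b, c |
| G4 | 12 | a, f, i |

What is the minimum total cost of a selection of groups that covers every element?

G2, G3 together cover every element (G2 ∪ G3 = {a, b, c, d, e, f, g, h, i, j}); total cost 5 + 6 = 11.
No covering selection has total cost below 11.

11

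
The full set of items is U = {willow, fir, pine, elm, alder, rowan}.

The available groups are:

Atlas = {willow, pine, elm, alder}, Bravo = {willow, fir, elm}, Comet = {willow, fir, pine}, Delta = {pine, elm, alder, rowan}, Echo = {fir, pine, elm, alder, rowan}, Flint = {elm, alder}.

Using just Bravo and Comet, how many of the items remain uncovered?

2

Union of Bravo, Comet = {willow, fir, pine, elm}.
Not covered: alder, rowan — 2 items.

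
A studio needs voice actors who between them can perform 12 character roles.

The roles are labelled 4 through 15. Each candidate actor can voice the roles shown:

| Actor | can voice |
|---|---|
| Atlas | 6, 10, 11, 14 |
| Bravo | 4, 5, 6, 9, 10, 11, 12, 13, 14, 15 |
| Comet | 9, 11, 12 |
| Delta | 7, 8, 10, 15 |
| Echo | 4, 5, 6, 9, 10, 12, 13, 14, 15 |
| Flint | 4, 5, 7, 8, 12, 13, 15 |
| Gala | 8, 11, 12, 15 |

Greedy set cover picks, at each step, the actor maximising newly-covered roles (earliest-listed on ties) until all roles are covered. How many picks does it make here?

2

Greedy: pick Bravo (covers 10 new) → pick Delta (covers 2 new). Total picks: 2.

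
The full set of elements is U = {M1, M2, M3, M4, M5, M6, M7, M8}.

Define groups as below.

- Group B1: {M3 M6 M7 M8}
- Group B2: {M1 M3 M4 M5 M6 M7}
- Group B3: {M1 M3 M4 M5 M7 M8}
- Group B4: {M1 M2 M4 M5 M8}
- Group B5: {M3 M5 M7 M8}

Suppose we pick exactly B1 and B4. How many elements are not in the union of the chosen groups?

0

Union of B1, B4 = {M1, M2, M3, M4, M5, M6, M7, M8} — that's every element, so 0 are uncovered.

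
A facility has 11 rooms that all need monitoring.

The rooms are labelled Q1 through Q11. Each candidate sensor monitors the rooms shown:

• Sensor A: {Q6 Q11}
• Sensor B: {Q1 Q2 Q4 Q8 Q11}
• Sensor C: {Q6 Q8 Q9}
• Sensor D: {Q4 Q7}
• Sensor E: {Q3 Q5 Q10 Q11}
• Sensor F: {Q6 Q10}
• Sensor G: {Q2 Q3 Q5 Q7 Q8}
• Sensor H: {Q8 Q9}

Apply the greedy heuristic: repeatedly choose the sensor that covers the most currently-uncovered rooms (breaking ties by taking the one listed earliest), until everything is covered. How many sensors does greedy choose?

Greedy: pick B (covers 5 new) → pick E (covers 3 new) → pick C (covers 2 new) → pick D (covers 1 new). Total picks: 4.

4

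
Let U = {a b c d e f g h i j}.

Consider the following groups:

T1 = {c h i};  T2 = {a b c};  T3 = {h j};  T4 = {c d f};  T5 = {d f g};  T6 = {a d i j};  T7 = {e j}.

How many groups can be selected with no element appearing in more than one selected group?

T2, T3, T5 are pairwise disjoint (T2={a,b,c}; T3={h,j}; T5={d,f,g}).
Every remaining group overlaps one of these, and no 4 of the listed groups are pairwise disjoint, so 3 is the maximum.

3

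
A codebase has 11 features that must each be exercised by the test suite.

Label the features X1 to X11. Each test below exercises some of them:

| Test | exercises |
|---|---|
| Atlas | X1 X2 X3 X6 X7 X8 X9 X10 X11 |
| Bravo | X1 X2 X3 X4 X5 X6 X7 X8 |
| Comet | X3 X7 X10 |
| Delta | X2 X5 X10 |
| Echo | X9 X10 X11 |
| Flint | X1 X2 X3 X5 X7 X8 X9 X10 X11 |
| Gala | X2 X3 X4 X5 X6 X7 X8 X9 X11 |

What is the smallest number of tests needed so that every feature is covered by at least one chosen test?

Take {Flint, Gala}. Their union is {X1, X2, X3, X4, X5, X6, X7, X8, X9, X10, X11}, which is all 11 features.
No single test has all 11 features (the largest, Atlas, has 9), so 2 is optimal.

2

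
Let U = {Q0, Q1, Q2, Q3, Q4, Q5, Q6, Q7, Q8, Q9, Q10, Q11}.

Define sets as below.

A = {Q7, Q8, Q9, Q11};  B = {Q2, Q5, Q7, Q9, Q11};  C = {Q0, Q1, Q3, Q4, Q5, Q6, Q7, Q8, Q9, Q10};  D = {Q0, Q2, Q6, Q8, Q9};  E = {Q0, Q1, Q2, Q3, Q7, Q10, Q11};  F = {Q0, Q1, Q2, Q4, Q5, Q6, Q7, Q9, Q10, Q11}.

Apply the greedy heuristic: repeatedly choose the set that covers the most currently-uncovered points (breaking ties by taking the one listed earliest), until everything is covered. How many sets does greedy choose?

Greedy: pick C (covers 10 new) → pick B (covers 2 new). Total picks: 2.

2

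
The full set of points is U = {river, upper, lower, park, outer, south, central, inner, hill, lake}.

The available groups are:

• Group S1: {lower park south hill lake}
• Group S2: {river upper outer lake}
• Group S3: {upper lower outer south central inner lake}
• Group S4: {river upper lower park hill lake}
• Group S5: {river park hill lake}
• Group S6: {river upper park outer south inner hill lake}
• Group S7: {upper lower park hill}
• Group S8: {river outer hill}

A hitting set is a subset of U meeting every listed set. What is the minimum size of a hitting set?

2

The 2 points {river, lower} hit every group.
No single point lies in every group, so at least 2 are needed and 2 is optimal.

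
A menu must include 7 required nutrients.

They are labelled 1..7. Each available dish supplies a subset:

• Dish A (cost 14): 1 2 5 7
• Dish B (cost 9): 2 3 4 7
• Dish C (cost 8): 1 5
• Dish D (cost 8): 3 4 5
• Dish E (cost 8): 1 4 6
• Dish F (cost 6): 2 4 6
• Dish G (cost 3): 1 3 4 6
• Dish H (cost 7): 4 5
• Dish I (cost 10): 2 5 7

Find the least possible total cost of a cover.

G, I together cover every nutrient (G ∪ I = {1, 2, 3, 4, 5, 6, 7}); total cost 3 + 10 = 13.
No covering selection has total cost below 13.

13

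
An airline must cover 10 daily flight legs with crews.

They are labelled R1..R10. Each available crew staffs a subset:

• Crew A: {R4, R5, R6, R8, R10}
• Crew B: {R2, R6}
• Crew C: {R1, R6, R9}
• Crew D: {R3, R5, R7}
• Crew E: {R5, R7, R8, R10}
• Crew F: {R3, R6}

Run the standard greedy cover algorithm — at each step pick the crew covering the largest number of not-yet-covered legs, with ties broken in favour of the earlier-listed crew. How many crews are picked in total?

Greedy: pick A (covers 5 new) → pick C (covers 2 new) → pick D (covers 2 new) → pick B (covers 1 new). Total picks: 4.

4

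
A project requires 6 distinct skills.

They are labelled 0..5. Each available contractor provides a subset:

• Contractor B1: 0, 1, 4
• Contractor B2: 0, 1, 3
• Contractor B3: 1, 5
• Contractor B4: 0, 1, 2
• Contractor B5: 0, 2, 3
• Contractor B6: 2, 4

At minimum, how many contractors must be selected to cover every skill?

3

Take {B1, B3, B5}. Their union is {0, 1, 2, 3, 4, 5}, which is all 6 skills.
Only B3 contains 5, so B3 is forced; the remaining 4 skills need at least 2 more contractors (each remaining contractor adds at most 3) — so at least 3 contractors are needed, and 3 is optimal.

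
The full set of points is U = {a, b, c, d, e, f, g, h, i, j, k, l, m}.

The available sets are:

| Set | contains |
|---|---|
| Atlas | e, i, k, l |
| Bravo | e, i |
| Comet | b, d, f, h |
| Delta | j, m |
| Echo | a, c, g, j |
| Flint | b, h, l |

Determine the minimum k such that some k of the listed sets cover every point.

4

Atlas, Comet, Delta, and Echo cover everything between them: the union {a, b, c, d, e, f, g, h, i, j, k, l, m} is all of U.
Each set has at most 4 points, and 3·4 = 12 < 13 — so at least 4 sets are needed, and 4 is optimal.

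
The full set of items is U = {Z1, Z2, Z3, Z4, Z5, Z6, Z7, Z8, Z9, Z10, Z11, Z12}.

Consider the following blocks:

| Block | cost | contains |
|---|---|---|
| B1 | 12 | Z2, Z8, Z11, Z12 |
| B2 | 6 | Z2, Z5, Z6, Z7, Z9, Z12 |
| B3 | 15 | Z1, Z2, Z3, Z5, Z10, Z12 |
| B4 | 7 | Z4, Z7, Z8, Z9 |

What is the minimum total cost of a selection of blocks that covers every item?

40

B1, B2, B3, B4 together cover every item (B1 ∪ B2 ∪ B3 ∪ B4 = {Z1, Z2, Z3, Z4, Z5, Z6, Z7, Z8, Z9, Z10, Z11, Z12}); total cost 12 + 6 + 15 + 7 = 40.
No covering selection has total cost below 40.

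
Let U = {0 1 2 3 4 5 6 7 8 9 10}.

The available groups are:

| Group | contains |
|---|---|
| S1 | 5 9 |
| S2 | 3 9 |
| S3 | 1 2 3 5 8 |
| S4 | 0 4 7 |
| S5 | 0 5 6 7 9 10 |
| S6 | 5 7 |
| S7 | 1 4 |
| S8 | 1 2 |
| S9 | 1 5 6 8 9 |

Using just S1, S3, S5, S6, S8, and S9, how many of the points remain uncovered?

1

Union of S1, S3, S5, S6, S8, S9 = {0, 1, 2, 3, 5, 6, 7, 8, 9, 10}.
Not covered: 4 — 1 point.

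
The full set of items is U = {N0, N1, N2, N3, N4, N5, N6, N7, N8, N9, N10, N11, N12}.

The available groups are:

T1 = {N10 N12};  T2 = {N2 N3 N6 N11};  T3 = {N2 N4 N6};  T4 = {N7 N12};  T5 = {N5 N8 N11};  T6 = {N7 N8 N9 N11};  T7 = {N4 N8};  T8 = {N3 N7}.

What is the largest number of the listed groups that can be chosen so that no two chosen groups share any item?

4

T1, T3, T5, T8 are pairwise disjoint (T1={N10,N12}; T3={N2,N4,N6}; T5={N5,N8,N11}; T8={N3,N7}).
Every remaining group overlaps one of these, and no 5 of the listed groups are pairwise disjoint, so 4 is the maximum.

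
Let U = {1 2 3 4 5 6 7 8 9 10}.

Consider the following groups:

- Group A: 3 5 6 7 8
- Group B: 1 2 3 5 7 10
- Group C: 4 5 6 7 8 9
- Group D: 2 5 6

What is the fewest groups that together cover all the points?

B and C together: B ∪ C = {1, 2, 3, 4, 5, 6, 7, 8, 9, 10} — every point is covered.
No single group has all 10 points (the largest, B, has 6), so 2 is optimal.

2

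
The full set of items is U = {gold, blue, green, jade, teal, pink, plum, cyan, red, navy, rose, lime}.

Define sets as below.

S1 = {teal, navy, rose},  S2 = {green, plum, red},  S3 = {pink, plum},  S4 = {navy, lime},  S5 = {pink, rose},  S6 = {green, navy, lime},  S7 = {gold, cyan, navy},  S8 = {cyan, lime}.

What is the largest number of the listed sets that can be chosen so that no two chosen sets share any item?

3

S1, S3, S8 are pairwise disjoint (S1={teal,navy,rose}; S3={pink,plum}; S8={cyan,lime}).
Every remaining set overlaps one of these, and no 4 of the listed sets are pairwise disjoint, so 3 is the maximum.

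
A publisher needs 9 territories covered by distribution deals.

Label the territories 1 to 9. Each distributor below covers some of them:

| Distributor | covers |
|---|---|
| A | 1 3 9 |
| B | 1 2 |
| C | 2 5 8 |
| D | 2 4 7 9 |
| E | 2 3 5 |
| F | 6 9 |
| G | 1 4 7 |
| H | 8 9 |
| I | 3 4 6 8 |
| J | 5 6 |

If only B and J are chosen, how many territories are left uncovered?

5

Union of B, J = {1, 2, 5, 6}.
Not covered: 3, 4, 7, 8, 9 — 5 territories.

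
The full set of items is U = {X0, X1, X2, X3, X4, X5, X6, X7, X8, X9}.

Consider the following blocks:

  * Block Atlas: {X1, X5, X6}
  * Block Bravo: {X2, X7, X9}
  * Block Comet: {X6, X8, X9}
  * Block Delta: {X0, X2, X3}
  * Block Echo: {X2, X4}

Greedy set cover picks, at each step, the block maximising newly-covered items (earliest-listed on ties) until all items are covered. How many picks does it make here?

Greedy: pick Atlas (covers 3 new) → pick Bravo (covers 3 new) → pick Delta (covers 2 new) → pick Comet (covers 1 new) → pick Echo (covers 1 new). Total picks: 5.

5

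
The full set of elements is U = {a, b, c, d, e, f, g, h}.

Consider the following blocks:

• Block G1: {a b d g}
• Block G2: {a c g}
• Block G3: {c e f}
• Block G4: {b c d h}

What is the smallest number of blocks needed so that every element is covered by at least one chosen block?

Take {G2, G3, G4}. Their union is {a, b, c, d, e, f, g, h}, which is all 8 elements.
Only G3 contains e, so G3 is forced; the remaining 5 elements need at least 2 more blocks (each remaining block adds at most 4) — so at least 3 blocks are needed, and 3 is optimal.

3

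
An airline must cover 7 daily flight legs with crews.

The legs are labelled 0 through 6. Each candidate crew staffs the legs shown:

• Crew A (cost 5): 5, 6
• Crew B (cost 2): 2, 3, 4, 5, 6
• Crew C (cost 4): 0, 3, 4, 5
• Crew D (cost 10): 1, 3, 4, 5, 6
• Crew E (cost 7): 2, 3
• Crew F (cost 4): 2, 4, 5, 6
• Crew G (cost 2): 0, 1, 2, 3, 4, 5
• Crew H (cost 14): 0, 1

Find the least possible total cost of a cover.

B, G together cover every leg (B ∪ G = {0, 1, 2, 3, 4, 5, 6}); total cost 2 + 2 = 4.
No covering selection has total cost below 4.

4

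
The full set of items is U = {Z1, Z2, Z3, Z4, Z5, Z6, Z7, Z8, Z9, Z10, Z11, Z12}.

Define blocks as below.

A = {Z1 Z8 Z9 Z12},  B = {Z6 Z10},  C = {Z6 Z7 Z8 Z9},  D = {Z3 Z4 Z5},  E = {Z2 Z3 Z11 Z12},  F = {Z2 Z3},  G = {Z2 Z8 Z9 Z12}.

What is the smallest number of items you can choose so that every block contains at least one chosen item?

3

The 3 items {Z3, Z6, Z8} hit every block.
The blocks A, B, F are pairwise disjoint, so any hitting set needs a separate item for each — at least 3. Hence 3 is optimal.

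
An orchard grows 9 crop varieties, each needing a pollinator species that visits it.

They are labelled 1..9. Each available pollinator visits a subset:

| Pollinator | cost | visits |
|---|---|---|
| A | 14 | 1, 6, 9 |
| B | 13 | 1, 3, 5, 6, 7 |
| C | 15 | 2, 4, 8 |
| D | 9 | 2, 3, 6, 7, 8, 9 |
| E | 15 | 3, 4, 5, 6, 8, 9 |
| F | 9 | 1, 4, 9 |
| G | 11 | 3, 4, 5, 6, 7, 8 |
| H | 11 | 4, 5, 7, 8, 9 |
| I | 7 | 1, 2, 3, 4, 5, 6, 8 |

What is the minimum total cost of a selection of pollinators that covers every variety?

D, I together cover every variety (D ∪ I = {1, 2, 3, 4, 5, 6, 7, 8, 9}); total cost 9 + 7 = 16.
No covering selection has total cost below 16.

16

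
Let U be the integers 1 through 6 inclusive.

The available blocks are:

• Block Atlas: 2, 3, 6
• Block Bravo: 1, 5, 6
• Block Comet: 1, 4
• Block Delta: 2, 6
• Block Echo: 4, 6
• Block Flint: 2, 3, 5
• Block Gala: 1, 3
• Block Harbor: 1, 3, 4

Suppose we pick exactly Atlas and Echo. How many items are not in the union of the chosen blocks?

Union of Atlas, Echo = {2, 3, 4, 6}.
Not covered: 1, 5 — 2 items.

2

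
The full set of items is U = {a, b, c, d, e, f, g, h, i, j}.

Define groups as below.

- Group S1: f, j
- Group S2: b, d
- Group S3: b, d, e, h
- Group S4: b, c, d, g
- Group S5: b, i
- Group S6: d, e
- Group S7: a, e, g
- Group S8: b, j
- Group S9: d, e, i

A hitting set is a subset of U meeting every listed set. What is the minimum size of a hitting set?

T = {b, e, f} meets every group (each contains at least one member of T), and |T| = 3.
The groups S1, S5, S6 are pairwise disjoint, so any hitting set needs a separate item for each — at least 3. Hence 3 is optimal.

3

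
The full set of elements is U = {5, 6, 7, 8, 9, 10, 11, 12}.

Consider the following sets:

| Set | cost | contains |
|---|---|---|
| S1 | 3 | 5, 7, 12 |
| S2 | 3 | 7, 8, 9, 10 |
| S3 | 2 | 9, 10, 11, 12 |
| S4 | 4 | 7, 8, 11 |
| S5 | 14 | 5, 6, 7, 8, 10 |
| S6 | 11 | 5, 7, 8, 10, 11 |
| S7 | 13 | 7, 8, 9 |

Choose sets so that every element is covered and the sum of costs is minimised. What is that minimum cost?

16

S3, S5 together cover every element (S3 ∪ S5 = {5, 6, 7, 8, 9, 10, 11, 12}); total cost 2 + 14 = 16.
The greedy pick S3, S1, S2, S5 costs 22; no covering selection beats 16.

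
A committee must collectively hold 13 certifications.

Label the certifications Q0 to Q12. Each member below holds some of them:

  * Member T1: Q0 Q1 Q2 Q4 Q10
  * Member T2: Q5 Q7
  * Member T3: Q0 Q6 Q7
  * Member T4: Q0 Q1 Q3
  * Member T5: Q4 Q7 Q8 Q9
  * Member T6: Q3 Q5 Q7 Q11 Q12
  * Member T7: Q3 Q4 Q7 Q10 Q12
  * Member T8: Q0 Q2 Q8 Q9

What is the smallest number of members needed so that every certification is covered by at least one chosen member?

T1 and T3 and T5 and T6 together: T1 ∪ T3 ∪ T5 ∪ T6 = {Q0, Q1, Q2, Q3, Q4, Q5, Q6, Q7, Q8, Q9, Q10, Q11, Q12} — every certification is covered.
Only T3 contains Q6, so T3 is forced; the remaining 10 certifications need at least 3 more members (each remaining member adds at most 4) — so at least 4 members are needed, and 4 is optimal.

4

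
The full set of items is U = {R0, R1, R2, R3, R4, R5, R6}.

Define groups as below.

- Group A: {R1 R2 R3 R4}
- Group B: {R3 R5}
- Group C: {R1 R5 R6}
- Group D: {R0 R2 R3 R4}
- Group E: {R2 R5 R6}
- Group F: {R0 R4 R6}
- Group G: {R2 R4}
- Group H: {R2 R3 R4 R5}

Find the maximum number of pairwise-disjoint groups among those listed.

2

B, G are pairwise disjoint (B={R3,R5}; G={R2,R4}).
Every remaining group overlaps one of these, and no 3 of the listed groups are pairwise disjoint, so 2 is the maximum.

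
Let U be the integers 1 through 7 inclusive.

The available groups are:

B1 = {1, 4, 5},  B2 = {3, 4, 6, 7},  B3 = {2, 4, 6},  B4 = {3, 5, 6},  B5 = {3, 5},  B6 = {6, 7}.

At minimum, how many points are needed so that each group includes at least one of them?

H = {5, 6} meets every group (each contains at least one member of H), and |H| = 2.
The groups B1, B6 are pairwise disjoint, so any hitting set needs a separate point for each — at least 2. Hence 2 is optimal.

2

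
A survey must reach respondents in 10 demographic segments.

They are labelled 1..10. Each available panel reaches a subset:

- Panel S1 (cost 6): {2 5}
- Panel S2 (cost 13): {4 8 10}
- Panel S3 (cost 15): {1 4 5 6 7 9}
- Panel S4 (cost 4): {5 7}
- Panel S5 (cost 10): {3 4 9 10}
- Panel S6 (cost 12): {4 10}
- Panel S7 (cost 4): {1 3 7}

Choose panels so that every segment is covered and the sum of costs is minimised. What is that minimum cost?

S1, S2, S3, S7 together cover every segment (S1 ∪ S2 ∪ S3 ∪ S7 = {1, 2, 3, 4, 5, 6, 7, 8, 9, 10}); total cost 6 + 13 + 15 + 4 = 38.
The greedy pick S7, S1, S5, S2, S3 costs 48; no covering selection beats 38.

38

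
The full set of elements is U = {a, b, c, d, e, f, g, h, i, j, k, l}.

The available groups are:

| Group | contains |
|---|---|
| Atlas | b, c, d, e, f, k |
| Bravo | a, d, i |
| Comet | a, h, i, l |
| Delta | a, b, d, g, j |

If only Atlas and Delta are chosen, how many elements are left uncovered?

3

Union of Atlas, Delta = {a, b, c, d, e, f, g, j, k}.
Not covered: h, i, l — 3 elements.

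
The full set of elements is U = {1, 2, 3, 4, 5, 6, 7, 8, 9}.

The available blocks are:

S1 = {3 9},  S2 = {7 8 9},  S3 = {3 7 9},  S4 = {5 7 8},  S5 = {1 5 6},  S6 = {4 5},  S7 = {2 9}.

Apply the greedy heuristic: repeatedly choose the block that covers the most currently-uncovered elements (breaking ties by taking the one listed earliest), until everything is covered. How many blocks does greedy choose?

Greedy: pick S2 (covers 3 new) → pick S5 (covers 3 new) → pick S1 (covers 1 new) → pick S6 (covers 1 new) → pick S7 (covers 1 new). Total picks: 5.

5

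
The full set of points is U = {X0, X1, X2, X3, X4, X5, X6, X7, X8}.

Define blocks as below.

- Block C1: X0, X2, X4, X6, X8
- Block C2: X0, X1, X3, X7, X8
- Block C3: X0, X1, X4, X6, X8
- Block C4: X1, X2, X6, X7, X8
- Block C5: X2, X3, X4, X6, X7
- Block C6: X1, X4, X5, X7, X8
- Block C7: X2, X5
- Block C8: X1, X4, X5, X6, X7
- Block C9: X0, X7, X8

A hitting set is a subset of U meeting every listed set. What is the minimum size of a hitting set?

3

Take H = {X0, X2, X5}. Each listed block contains at least one of these, so H is a hitting set of size 3.
No choice of 2 points meets every block, so 3 is the minimum.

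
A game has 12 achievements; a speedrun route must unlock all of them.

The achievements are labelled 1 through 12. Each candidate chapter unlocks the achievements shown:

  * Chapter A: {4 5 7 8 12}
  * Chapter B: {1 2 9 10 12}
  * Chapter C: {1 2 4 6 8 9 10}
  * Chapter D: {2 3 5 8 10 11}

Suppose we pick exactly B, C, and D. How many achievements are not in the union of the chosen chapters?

Union of B, C, D = {1, 2, 3, 4, 5, 6, 8, 9, 10, 11, 12}.
Not covered: 7 — 1 achievement.

1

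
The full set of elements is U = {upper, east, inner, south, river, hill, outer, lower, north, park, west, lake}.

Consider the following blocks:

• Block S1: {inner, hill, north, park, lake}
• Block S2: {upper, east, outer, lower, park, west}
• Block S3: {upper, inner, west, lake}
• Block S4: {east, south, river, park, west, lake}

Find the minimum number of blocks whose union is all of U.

S1 and S2 and S4 together: S1 ∪ S2 ∪ S4 = {upper, east, inner, south, river, hill, outer, lower, north, park, west, lake} — every element is covered.
Only S4 contains south, so S4 is forced; the remaining 6 elements need at least 2 more blocks (each remaining block adds at most 3) — so at least 3 blocks are needed, and 3 is optimal.

3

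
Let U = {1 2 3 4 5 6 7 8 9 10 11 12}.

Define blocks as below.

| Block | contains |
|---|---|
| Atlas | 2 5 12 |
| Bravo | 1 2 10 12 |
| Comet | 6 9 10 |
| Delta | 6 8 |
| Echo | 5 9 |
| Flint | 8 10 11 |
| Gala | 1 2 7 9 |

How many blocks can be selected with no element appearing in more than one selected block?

Bravo, Delta, Echo are pairwise disjoint (Bravo={1,2,10,12}; Delta={6,8}; Echo={5,9}).
Every remaining block overlaps one of these, and no 4 of the listed blocks are pairwise disjoint, so 3 is the maximum.

3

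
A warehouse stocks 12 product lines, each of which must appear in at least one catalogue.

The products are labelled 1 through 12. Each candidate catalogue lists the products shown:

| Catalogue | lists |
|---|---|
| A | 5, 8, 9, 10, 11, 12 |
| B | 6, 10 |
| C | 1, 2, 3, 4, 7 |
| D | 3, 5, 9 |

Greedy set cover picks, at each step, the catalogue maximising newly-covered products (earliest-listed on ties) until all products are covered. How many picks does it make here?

3

Greedy: pick A (covers 6 new) → pick C (covers 5 new) → pick B (covers 1 new). Total picks: 3.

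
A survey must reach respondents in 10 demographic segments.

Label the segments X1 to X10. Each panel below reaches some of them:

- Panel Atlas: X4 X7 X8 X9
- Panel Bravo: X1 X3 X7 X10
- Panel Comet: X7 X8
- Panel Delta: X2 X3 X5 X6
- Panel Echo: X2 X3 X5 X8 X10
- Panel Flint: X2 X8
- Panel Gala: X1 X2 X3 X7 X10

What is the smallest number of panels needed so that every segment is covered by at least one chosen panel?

Atlas and Bravo and Delta together: Atlas ∪ Bravo ∪ Delta = {X1, X2, X3, X4, X5, X6, X7, X8, X9, X10} — every segment is covered.
Only Atlas contains X4, so Atlas is forced; the remaining 6 segments need at least 2 more panels (each remaining panel adds at most 4) — so at least 3 panels are needed, and 3 is optimal.

3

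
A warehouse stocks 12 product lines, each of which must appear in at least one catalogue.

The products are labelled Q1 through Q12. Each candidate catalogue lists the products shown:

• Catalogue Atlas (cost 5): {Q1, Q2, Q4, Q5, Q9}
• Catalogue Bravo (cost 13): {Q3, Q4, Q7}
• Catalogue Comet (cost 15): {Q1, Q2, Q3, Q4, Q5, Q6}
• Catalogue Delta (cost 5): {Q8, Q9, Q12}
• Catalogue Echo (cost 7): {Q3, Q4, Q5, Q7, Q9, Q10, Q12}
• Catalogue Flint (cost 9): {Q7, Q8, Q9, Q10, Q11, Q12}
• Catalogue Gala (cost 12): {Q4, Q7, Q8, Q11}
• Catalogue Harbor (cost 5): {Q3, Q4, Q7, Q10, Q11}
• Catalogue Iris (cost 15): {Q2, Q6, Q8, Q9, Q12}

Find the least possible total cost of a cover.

Comet, Flint together cover every product (Comet ∪ Flint = {Q1, Q2, Q3, Q4, Q5, Q6, Q7, Q8, Q9, Q10, Q11, Q12}); total cost 15 + 9 = 24.
The greedy pick Atlas, Harbor, Delta, Comet costs 30; no covering selection beats 24.

24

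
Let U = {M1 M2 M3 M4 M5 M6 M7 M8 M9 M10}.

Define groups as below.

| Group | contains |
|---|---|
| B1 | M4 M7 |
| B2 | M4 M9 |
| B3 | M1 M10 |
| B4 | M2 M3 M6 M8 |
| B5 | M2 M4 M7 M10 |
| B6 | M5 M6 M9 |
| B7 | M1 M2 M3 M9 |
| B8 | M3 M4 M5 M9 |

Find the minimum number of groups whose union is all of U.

Take {B4, B5, B6, B7}. Their union is {M1, M2, M3, M4, M5, M6, M7, M8, M9, M10}, which is all 10 points.
No 3 of the 8 groups cover everything (all 56 combinations miss at least one point), so 4 is optimal.

4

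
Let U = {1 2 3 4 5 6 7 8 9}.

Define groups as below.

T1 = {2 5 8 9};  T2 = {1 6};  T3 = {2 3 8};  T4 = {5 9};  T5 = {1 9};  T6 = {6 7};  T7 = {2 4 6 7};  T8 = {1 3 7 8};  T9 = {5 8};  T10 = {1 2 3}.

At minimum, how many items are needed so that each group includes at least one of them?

H = {3, 5, 6, 9} meets every group (each contains at least one member of H), and |H| = 4.
No choice of 3 items meets every group, so 4 is the minimum.

4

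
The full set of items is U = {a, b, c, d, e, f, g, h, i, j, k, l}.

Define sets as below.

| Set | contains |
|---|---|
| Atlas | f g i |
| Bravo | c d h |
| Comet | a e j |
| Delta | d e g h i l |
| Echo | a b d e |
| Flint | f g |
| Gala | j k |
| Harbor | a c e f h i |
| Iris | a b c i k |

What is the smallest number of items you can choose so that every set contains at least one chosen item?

4

Take T = {d, g, i, j}. Each listed set contains at least one of these, so T is a hitting set of size 4.
No choice of 3 items meets every set, so 4 is the minimum.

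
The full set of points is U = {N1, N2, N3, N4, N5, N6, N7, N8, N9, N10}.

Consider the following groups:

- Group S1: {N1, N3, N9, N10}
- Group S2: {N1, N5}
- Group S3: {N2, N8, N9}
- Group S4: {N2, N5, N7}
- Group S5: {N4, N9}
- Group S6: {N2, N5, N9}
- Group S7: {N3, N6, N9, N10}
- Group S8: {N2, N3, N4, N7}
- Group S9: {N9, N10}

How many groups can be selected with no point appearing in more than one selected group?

3

S2, S8, S9 are pairwise disjoint (S2={N1,N5}; S8={N2,N3,N4,N7}; S9={N9,N10}).
Every remaining group overlaps one of these, and no 4 of the listed groups are pairwise disjoint, so 3 is the maximum.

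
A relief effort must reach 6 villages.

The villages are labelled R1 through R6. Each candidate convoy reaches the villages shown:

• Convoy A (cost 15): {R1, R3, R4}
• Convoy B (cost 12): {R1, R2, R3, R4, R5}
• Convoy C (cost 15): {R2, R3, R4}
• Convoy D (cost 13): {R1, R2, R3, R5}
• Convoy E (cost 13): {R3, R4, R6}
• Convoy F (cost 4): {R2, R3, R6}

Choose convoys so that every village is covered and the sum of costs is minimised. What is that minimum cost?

B, F together cover every village (B ∪ F = {R1, R2, R3, R4, R5, R6}); total cost 12 + 4 = 16.
No covering selection has total cost below 16.

16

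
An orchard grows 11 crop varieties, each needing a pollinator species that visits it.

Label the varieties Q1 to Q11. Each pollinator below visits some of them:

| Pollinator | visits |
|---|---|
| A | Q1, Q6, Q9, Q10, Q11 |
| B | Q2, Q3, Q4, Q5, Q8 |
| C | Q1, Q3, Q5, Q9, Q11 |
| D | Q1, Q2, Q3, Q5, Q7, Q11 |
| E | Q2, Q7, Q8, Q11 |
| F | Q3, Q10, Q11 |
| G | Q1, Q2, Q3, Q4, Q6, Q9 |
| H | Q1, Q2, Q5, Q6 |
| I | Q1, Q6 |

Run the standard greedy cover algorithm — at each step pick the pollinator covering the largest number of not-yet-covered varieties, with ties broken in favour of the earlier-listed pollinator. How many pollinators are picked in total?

3

Greedy: pick D (covers 6 new) → pick A (covers 3 new) → pick B (covers 2 new). Total picks: 3.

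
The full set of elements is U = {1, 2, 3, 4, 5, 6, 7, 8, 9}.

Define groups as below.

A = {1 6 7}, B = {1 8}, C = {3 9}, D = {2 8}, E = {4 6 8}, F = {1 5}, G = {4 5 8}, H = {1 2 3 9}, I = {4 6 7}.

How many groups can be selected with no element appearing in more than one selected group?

C, D, F, I are pairwise disjoint (C={3,9}; D={2,8}; F={1,5}; I={4,6,7}).
Every remaining group overlaps one of these, and no 5 of the listed groups are pairwise disjoint, so 4 is the maximum.

4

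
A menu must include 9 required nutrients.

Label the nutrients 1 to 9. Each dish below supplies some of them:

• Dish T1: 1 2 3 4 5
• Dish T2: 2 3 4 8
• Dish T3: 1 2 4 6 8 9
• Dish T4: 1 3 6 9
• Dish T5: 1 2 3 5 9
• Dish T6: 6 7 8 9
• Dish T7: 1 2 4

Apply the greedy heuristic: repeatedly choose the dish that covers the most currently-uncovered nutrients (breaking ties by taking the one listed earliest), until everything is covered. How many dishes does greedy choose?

Greedy: pick T3 (covers 6 new) → pick T1 (covers 2 new) → pick T6 (covers 1 new). Total picks: 3.
(The true minimum cover uses only 2 dishes, so greedy is not optimal here.)

3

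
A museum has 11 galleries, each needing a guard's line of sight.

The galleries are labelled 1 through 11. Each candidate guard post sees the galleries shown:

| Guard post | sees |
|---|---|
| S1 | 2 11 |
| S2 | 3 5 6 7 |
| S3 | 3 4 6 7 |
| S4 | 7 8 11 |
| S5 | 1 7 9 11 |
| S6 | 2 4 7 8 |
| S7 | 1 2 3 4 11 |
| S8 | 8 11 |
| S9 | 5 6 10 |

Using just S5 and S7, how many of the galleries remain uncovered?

Union of S5, S7 = {1, 2, 3, 4, 7, 9, 11}.
Not covered: 5, 6, 8, 10 — 4 galleries.

4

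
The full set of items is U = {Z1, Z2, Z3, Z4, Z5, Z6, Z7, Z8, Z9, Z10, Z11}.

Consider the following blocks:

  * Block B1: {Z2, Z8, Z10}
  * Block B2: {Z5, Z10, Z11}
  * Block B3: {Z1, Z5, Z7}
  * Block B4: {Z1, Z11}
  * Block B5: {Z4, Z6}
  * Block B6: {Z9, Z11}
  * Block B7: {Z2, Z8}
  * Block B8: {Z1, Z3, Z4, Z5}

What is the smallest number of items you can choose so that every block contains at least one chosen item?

4

Take H = {Z1, Z2, Z4, Z11}. Each listed block contains at least one of these, so H is a hitting set of size 4.
The blocks B1, B3, B5, B6 are pairwise disjoint, so any hitting set needs a separate item for each — at least 4. Hence 4 is optimal.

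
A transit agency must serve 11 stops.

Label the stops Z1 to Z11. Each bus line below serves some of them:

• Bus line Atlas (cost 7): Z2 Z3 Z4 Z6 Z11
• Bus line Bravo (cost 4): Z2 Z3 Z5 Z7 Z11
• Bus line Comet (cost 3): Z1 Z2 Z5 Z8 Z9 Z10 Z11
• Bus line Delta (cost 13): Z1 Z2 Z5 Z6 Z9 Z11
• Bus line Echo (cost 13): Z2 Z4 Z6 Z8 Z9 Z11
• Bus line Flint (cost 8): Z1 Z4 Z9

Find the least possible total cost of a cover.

14

Atlas, Bravo, Comet together cover every stop (Atlas ∪ Bravo ∪ Comet = {Z1, Z2, Z3, Z4, Z5, Z6, Z7, Z8, Z9, Z10, Z11}); total cost 7 + 4 + 3 = 14.
No covering selection has total cost below 14.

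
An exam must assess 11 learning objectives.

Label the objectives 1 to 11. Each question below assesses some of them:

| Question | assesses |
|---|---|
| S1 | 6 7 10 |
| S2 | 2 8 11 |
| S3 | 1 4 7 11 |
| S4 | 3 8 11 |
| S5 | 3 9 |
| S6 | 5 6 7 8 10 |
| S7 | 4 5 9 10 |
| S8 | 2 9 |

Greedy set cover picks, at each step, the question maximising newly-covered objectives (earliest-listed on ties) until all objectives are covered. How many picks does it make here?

Greedy: pick S6 (covers 5 new) → pick S3 (covers 3 new) → pick S5 (covers 2 new) → pick S2 (covers 1 new). Total picks: 4.

4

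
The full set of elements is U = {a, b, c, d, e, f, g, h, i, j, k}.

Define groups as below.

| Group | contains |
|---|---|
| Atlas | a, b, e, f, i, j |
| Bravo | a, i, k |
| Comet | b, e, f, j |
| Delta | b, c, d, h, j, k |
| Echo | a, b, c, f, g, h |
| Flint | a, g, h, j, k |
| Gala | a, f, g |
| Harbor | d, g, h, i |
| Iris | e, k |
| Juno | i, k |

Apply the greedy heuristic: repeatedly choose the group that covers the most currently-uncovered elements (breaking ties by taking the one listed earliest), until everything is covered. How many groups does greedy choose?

3

Greedy: pick Atlas (covers 6 new) → pick Delta (covers 4 new) → pick Echo (covers 1 new). Total picks: 3.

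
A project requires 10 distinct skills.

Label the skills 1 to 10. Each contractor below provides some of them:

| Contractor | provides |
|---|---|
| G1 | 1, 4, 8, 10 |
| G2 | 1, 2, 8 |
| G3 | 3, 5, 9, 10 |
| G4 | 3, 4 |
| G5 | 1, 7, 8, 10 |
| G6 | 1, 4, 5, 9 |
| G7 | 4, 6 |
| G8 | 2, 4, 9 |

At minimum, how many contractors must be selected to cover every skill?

Take {G3, G5, G7, G8}. Their union is {1, 2, 3, 4, 5, 6, 7, 8, 9, 10}, which is all 10 skills.
No 3 of the 8 contractors cover everything (all 56 combinations miss at least one skill), so 4 is optimal.

4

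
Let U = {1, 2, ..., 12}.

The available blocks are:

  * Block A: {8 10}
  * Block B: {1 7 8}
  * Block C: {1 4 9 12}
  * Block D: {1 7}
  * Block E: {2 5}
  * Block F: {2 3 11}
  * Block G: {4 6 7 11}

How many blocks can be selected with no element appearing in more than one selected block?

3

A, D, E are pairwise disjoint (A={8,10}; D={1,7}; E={2,5}).
Every remaining block overlaps one of these, and no 4 of the listed blocks are pairwise disjoint, so 3 is the maximum.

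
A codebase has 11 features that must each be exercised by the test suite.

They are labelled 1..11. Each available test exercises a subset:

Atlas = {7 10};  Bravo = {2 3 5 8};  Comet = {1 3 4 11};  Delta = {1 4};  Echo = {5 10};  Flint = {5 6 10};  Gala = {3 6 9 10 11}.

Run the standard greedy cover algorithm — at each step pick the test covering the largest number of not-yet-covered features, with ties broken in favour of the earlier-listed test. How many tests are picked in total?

Greedy: pick Gala (covers 5 new) → pick Bravo (covers 3 new) → pick Comet (covers 2 new) → pick Atlas (covers 1 new). Total picks: 4.

4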